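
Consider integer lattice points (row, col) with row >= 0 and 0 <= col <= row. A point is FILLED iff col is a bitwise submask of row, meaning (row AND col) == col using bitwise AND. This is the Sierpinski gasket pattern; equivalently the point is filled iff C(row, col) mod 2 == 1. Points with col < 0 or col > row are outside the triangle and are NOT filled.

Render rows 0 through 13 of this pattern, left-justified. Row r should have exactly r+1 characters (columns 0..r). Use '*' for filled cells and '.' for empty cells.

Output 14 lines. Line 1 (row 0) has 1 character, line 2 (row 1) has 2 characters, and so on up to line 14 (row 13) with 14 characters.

r0=0: *
r1=1: **
r2=10: *.*
r3=11: ****
r4=100: *...*
r5=101: **..**
r6=110: *.*.*.*
r7=111: ********
r8=1000: *.......*
r9=1001: **......**
r10=1010: *.*.....*.*
r11=1011: ****....****
r12=1100: *...*...*...*
r13=1101: **..**..**..**

Answer: *
**
*.*
****
*...*
**..**
*.*.*.*
********
*.......*
**......**
*.*.....*.*
****....****
*...*...*...*
**..**..**..**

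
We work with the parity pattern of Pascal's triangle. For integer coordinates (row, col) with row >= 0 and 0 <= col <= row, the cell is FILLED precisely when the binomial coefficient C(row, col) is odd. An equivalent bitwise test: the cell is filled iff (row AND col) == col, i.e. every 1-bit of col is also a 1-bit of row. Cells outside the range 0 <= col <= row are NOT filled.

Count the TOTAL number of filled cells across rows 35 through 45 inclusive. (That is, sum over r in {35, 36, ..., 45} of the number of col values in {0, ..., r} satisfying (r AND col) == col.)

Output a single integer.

r35=100011 pc3: +8 =8
r36=100100 pc2: +4 =12
r37=100101 pc3: +8 =20
r38=100110 pc3: +8 =28
r39=100111 pc4: +16 =44
r40=101000 pc2: +4 =48
r41=101001 pc3: +8 =56
r42=101010 pc3: +8 =64
r43=101011 pc4: +16 =80
r44=101100 pc3: +8 =88
r45=101101 pc4: +16 =104

Answer: 104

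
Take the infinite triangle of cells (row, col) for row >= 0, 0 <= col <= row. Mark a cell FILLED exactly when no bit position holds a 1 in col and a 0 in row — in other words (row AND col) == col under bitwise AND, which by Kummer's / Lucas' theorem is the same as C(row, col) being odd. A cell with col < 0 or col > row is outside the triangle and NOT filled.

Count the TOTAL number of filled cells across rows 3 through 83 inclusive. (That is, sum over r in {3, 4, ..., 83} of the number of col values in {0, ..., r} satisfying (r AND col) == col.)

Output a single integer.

Answer: 922

Derivation:
r3=11 pc2: +4 =4
r4=100 pc1: +2 =6
r5=101 pc2: +4 =10
r6=110 pc2: +4 =14
r7=111 pc3: +8 =22
r8=1000 pc1: +2 =24
r9=1001 pc2: +4 =28
r10=1010 pc2: +4 =32
r11=1011 pc3: +8 =40
r12=1100 pc2: +4 =44
r13=1101 pc3: +8 =52
r14=1110 pc3: +8 =60
r15=1111 pc4: +16 =76
r16=10000 pc1: +2 =78
r17=10001 pc2: +4 =82
r18=10010 pc2: +4 =86
r19=10011 pc3: +8 =94
r20=10100 pc2: +4 =98
r21=10101 pc3: +8 =106
r22=10110 pc3: +8 =114
r23=10111 pc4: +16 =130
r24=11000 pc2: +4 =134
r25=11001 pc3: +8 =142
r26=11010 pc3: +8 =150
r27=11011 pc4: +16 =166
r28=11100 pc3: +8 =174
r29=11101 pc4: +16 =190
r30=11110 pc4: +16 =206
r31=11111 pc5: +32 =238
r32=100000 pc1: +2 =240
r33=100001 pc2: +4 =244
r34=100010 pc2: +4 =248
r35=100011 pc3: +8 =256
r36=100100 pc2: +4 =260
r37=100101 pc3: +8 =268
r38=100110 pc3: +8 =276
r39=100111 pc4: +16 =292
r40=101000 pc2: +4 =296
r41=101001 pc3: +8 =304
r42=101010 pc3: +8 =312
r43=101011 pc4: +16 =328
r44=101100 pc3: +8 =336
r45=101101 pc4: +16 =352
r46=101110 pc4: +16 =368
r47=101111 pc5: +32 =400
r48=110000 pc2: +4 =404
r49=110001 pc3: +8 =412
r50=110010 pc3: +8 =420
r51=110011 pc4: +16 =436
r52=110100 pc3: +8 =444
r53=110101 pc4: +16 =460
r54=110110 pc4: +16 =476
r55=110111 pc5: +32 =508
r56=111000 pc3: +8 =516
r57=111001 pc4: +16 =532
r58=111010 pc4: +16 =548
r59=111011 pc5: +32 =580
r60=111100 pc4: +16 =596
r61=111101 pc5: +32 =628
r62=111110 pc5: +32 =660
r63=111111 pc6: +64 =724
r64=1000000 pc1: +2 =726
r65=1000001 pc2: +4 =730
r66=1000010 pc2: +4 =734
r67=1000011 pc3: +8 =742
r68=1000100 pc2: +4 =746
r69=1000101 pc3: +8 =754
r70=1000110 pc3: +8 =762
r71=1000111 pc4: +16 =778
r72=1001000 pc2: +4 =782
r73=1001001 pc3: +8 =790
r74=1001010 pc3: +8 =798
r75=1001011 pc4: +16 =814
r76=1001100 pc3: +8 =822
r77=1001101 pc4: +16 =838
r78=1001110 pc4: +16 =854
r79=1001111 pc5: +32 =886
r80=1010000 pc2: +4 =890
r81=1010001 pc3: +8 =898
r82=1010010 pc3: +8 =906
r83=1010011 pc4: +16 =922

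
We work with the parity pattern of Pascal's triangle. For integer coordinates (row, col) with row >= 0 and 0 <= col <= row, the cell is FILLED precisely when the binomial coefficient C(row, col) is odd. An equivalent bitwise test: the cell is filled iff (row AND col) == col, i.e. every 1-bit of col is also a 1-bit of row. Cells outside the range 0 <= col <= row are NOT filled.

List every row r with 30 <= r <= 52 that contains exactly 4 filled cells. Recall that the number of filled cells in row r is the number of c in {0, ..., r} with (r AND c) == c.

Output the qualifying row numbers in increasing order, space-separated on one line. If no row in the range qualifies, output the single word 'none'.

Row r has 2^popcount(r) filled cells, so we need popcount(r) = log2(4) = 2.
Scan r = 30..52 and keep those with exactly 2 one-bits:
r=30=11110 popcount=4 -> skip
r=31=11111 popcount=5 -> skip
r=32=100000 popcount=1 -> skip
r=33=100001 popcount=2 -> KEEP
r=34=100010 popcount=2 -> KEEP
r=35=100011 popcount=3 -> skip
r=36=100100 popcount=2 -> KEEP
r=37=100101 popcount=3 -> skip
r=38=100110 popcount=3 -> skip
r=39=100111 popcount=4 -> skip
r=40=101000 popcount=2 -> KEEP
r=41=101001 popcount=3 -> skip
r=42=101010 popcount=3 -> skip
r=43=101011 popcount=4 -> skip
r=44=101100 popcount=3 -> skip
r=45=101101 popcount=4 -> skip
r=46=101110 popcount=4 -> skip
r=47=101111 popcount=5 -> skip
r=48=110000 popcount=2 -> KEEP
r=49=110001 popcount=3 -> skip
r=50=110010 popcount=3 -> skip
r=51=110011 popcount=4 -> skip
r=52=110100 popcount=3 -> skip
Kept rows: 33 34 36 40 48

Answer: 33 34 36 40 48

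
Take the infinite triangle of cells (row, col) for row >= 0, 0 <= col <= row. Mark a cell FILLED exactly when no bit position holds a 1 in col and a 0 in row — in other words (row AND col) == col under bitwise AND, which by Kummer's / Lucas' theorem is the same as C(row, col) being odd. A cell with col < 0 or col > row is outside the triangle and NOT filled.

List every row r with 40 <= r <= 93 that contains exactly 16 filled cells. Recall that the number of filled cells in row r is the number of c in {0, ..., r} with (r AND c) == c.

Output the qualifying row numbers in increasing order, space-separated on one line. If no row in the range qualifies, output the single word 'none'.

Row r has 2^popcount(r) filled cells, so we need popcount(r) = log2(16) = 4.
Scan r = 40..93 and keep those with exactly 4 one-bits:
r=40=101000 popcount=2 -> skip
r=41=101001 popcount=3 -> skip
r=42=101010 popcount=3 -> skip
r=43=101011 popcount=4 -> KEEP
r=44=101100 popcount=3 -> skip
r=45=101101 popcount=4 -> KEEP
r=46=101110 popcount=4 -> KEEP
r=47=101111 popcount=5 -> skip
r=48=110000 popcount=2 -> skip
r=49=110001 popcount=3 -> skip
r=50=110010 popcount=3 -> skip
r=51=110011 popcount=4 -> KEEP
r=52=110100 popcount=3 -> skip
r=53=110101 popcount=4 -> KEEP
r=54=110110 popcount=4 -> KEEP
r=55=110111 popcount=5 -> skip
r=56=111000 popcount=3 -> skip
r=57=111001 popcount=4 -> KEEP
r=58=111010 popcount=4 -> KEEP
r=59=111011 popcount=5 -> skip
r=60=111100 popcount=4 -> KEEP
r=61=111101 popcount=5 -> skip
r=62=111110 popcount=5 -> skip
r=63=111111 popcount=6 -> skip
r=64=1000000 popcount=1 -> skip
r=65=1000001 popcount=2 -> skip
r=66=1000010 popcount=2 -> skip
r=67=1000011 popcount=3 -> skip
r=68=1000100 popcount=2 -> skip
r=69=1000101 popcount=3 -> skip
r=70=1000110 popcount=3 -> skip
r=71=1000111 popcount=4 -> KEEP
r=72=1001000 popcount=2 -> skip
r=73=1001001 popcount=3 -> skip
r=74=1001010 popcount=3 -> skip
r=75=1001011 popcount=4 -> KEEP
r=76=1001100 popcount=3 -> skip
r=77=1001101 popcount=4 -> KEEP
r=78=1001110 popcount=4 -> KEEP
r=79=1001111 popcount=5 -> skip
r=80=1010000 popcount=2 -> skip
r=81=1010001 popcount=3 -> skip
r=82=1010010 popcount=3 -> skip
r=83=1010011 popcount=4 -> KEEP
r=84=1010100 popcount=3 -> skip
r=85=1010101 popcount=4 -> KEEP
r=86=1010110 popcount=4 -> KEEP
r=87=1010111 popcount=5 -> skip
r=88=1011000 popcount=3 -> skip
r=89=1011001 popcount=4 -> KEEP
r=90=1011010 popcount=4 -> KEEP
r=91=1011011 popcount=5 -> skip
r=92=1011100 popcount=4 -> KEEP
r=93=1011101 popcount=5 -> skip
Kept rows: 43 45 46 51 53 54 57 58 60 71 75 77 78 83 85 86 89 90 92

Answer: 43 45 46 51 53 54 57 58 60 71 75 77 78 83 85 86 89 90 92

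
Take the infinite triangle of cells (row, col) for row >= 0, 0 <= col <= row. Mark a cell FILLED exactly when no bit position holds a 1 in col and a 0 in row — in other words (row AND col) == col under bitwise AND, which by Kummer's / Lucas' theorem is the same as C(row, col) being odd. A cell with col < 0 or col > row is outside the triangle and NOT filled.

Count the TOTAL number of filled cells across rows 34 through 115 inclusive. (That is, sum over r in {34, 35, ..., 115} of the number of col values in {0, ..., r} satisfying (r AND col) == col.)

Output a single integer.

Answer: 1362

Derivation:
r34=100010 pc2: +4 =4
r35=100011 pc3: +8 =12
r36=100100 pc2: +4 =16
r37=100101 pc3: +8 =24
r38=100110 pc3: +8 =32
r39=100111 pc4: +16 =48
r40=101000 pc2: +4 =52
r41=101001 pc3: +8 =60
r42=101010 pc3: +8 =68
r43=101011 pc4: +16 =84
r44=101100 pc3: +8 =92
r45=101101 pc4: +16 =108
r46=101110 pc4: +16 =124
r47=101111 pc5: +32 =156
r48=110000 pc2: +4 =160
r49=110001 pc3: +8 =168
r50=110010 pc3: +8 =176
r51=110011 pc4: +16 =192
r52=110100 pc3: +8 =200
r53=110101 pc4: +16 =216
r54=110110 pc4: +16 =232
r55=110111 pc5: +32 =264
r56=111000 pc3: +8 =272
r57=111001 pc4: +16 =288
r58=111010 pc4: +16 =304
r59=111011 pc5: +32 =336
r60=111100 pc4: +16 =352
r61=111101 pc5: +32 =384
r62=111110 pc5: +32 =416
r63=111111 pc6: +64 =480
r64=1000000 pc1: +2 =482
r65=1000001 pc2: +4 =486
r66=1000010 pc2: +4 =490
r67=1000011 pc3: +8 =498
r68=1000100 pc2: +4 =502
r69=1000101 pc3: +8 =510
r70=1000110 pc3: +8 =518
r71=1000111 pc4: +16 =534
r72=1001000 pc2: +4 =538
r73=1001001 pc3: +8 =546
r74=1001010 pc3: +8 =554
r75=1001011 pc4: +16 =570
r76=1001100 pc3: +8 =578
r77=1001101 pc4: +16 =594
r78=1001110 pc4: +16 =610
r79=1001111 pc5: +32 =642
r80=1010000 pc2: +4 =646
r81=1010001 pc3: +8 =654
r82=1010010 pc3: +8 =662
r83=1010011 pc4: +16 =678
r84=1010100 pc3: +8 =686
r85=1010101 pc4: +16 =702
r86=1010110 pc4: +16 =718
r87=1010111 pc5: +32 =750
r88=1011000 pc3: +8 =758
r89=1011001 pc4: +16 =774
r90=1011010 pc4: +16 =790
r91=1011011 pc5: +32 =822
r92=1011100 pc4: +16 =838
r93=1011101 pc5: +32 =870
r94=1011110 pc5: +32 =902
r95=1011111 pc6: +64 =966
r96=1100000 pc2: +4 =970
r97=1100001 pc3: +8 =978
r98=1100010 pc3: +8 =986
r99=1100011 pc4: +16 =1002
r100=1100100 pc3: +8 =1010
r101=1100101 pc4: +16 =1026
r102=1100110 pc4: +16 =1042
r103=1100111 pc5: +32 =1074
r104=1101000 pc3: +8 =1082
r105=1101001 pc4: +16 =1098
r106=1101010 pc4: +16 =1114
r107=1101011 pc5: +32 =1146
r108=1101100 pc4: +16 =1162
r109=1101101 pc5: +32 =1194
r110=1101110 pc5: +32 =1226
r111=1101111 pc6: +64 =1290
r112=1110000 pc3: +8 =1298
r113=1110001 pc4: +16 =1314
r114=1110010 pc4: +16 =1330
r115=1110011 pc5: +32 =1362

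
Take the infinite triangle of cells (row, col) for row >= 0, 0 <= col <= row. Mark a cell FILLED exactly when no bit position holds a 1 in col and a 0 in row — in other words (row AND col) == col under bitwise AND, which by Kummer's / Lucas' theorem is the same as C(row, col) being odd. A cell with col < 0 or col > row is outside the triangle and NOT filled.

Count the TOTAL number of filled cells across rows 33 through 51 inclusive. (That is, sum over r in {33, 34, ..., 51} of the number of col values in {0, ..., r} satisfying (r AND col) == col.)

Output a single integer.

Answer: 196

Derivation:
r33=100001 pc2: +4 =4
r34=100010 pc2: +4 =8
r35=100011 pc3: +8 =16
r36=100100 pc2: +4 =20
r37=100101 pc3: +8 =28
r38=100110 pc3: +8 =36
r39=100111 pc4: +16 =52
r40=101000 pc2: +4 =56
r41=101001 pc3: +8 =64
r42=101010 pc3: +8 =72
r43=101011 pc4: +16 =88
r44=101100 pc3: +8 =96
r45=101101 pc4: +16 =112
r46=101110 pc4: +16 =128
r47=101111 pc5: +32 =160
r48=110000 pc2: +4 =164
r49=110001 pc3: +8 =172
r50=110010 pc3: +8 =180
r51=110011 pc4: +16 =196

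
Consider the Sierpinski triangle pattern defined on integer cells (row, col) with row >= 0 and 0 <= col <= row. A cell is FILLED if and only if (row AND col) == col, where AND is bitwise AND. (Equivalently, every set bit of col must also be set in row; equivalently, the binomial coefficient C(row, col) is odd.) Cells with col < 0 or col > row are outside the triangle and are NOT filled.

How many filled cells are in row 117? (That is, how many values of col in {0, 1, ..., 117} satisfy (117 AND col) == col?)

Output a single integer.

Answer: 32

Derivation:
117 in binary = 1110101
popcount(117) = number of 1-bits in 1110101 = 5
A col c satisfies (117 AND c) == c iff every set bit of c is also set in 117; each of the 5 set bits of 117 can independently be on or off in c.
count = 2^5 = 32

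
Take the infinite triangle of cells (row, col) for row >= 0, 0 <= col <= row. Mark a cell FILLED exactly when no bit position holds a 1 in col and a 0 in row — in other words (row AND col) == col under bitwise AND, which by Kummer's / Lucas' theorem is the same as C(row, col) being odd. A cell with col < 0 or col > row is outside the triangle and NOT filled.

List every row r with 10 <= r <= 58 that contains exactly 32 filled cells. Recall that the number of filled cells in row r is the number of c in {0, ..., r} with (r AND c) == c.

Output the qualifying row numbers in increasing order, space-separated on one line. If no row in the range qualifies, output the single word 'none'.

Answer: 31 47 55

Derivation:
Row r has 2^popcount(r) filled cells, so we need popcount(r) = log2(32) = 5.
Scan r = 10..58 and keep those with exactly 5 one-bits:
r=10=1010 popcount=2 -> skip
r=11=1011 popcount=3 -> skip
r=12=1100 popcount=2 -> skip
r=13=1101 popcount=3 -> skip
r=14=1110 popcount=3 -> skip
r=15=1111 popcount=4 -> skip
r=16=10000 popcount=1 -> skip
r=17=10001 popcount=2 -> skip
r=18=10010 popcount=2 -> skip
r=19=10011 popcount=3 -> skip
r=20=10100 popcount=2 -> skip
r=21=10101 popcount=3 -> skip
r=22=10110 popcount=3 -> skip
r=23=10111 popcount=4 -> skip
r=24=11000 popcount=2 -> skip
r=25=11001 popcount=3 -> skip
r=26=11010 popcount=3 -> skip
r=27=11011 popcount=4 -> skip
r=28=11100 popcount=3 -> skip
r=29=11101 popcount=4 -> skip
r=30=11110 popcount=4 -> skip
r=31=11111 popcount=5 -> KEEP
r=32=100000 popcount=1 -> skip
r=33=100001 popcount=2 -> skip
r=34=100010 popcount=2 -> skip
r=35=100011 popcount=3 -> skip
r=36=100100 popcount=2 -> skip
r=37=100101 popcount=3 -> skip
r=38=100110 popcount=3 -> skip
r=39=100111 popcount=4 -> skip
r=40=101000 popcount=2 -> skip
r=41=101001 popcount=3 -> skip
r=42=101010 popcount=3 -> skip
r=43=101011 popcount=4 -> skip
r=44=101100 popcount=3 -> skip
r=45=101101 popcount=4 -> skip
r=46=101110 popcount=4 -> skip
r=47=101111 popcount=5 -> KEEP
r=48=110000 popcount=2 -> skip
r=49=110001 popcount=3 -> skip
r=50=110010 popcount=3 -> skip
r=51=110011 popcount=4 -> skip
r=52=110100 popcount=3 -> skip
r=53=110101 popcount=4 -> skip
r=54=110110 popcount=4 -> skip
r=55=110111 popcount=5 -> KEEP
r=56=111000 popcount=3 -> skip
r=57=111001 popcount=4 -> skip
r=58=111010 popcount=4 -> skip
Kept rows: 31 47 55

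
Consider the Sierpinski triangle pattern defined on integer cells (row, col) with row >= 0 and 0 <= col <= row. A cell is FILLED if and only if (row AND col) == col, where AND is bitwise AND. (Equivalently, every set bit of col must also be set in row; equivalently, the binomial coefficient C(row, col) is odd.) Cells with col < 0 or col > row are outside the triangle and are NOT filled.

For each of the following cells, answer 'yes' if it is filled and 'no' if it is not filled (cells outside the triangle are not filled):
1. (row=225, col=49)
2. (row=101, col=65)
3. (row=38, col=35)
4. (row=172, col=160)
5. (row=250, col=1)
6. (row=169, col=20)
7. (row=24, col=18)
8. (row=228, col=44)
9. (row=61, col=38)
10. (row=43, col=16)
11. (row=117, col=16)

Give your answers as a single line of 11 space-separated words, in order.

(225,49): row=0b11100001, col=0b110001, row AND col = 0b100001 = 33; 33 != 49 -> empty
(101,65): row=0b1100101, col=0b1000001, row AND col = 0b1000001 = 65; 65 == 65 -> filled
(38,35): row=0b100110, col=0b100011, row AND col = 0b100010 = 34; 34 != 35 -> empty
(172,160): row=0b10101100, col=0b10100000, row AND col = 0b10100000 = 160; 160 == 160 -> filled
(250,1): row=0b11111010, col=0b1, row AND col = 0b0 = 0; 0 != 1 -> empty
(169,20): row=0b10101001, col=0b10100, row AND col = 0b0 = 0; 0 != 20 -> empty
(24,18): row=0b11000, col=0b10010, row AND col = 0b10000 = 16; 16 != 18 -> empty
(228,44): row=0b11100100, col=0b101100, row AND col = 0b100100 = 36; 36 != 44 -> empty
(61,38): row=0b111101, col=0b100110, row AND col = 0b100100 = 36; 36 != 38 -> empty
(43,16): row=0b101011, col=0b10000, row AND col = 0b0 = 0; 0 != 16 -> empty
(117,16): row=0b1110101, col=0b10000, row AND col = 0b10000 = 16; 16 == 16 -> filled

Answer: no yes no yes no no no no no no yes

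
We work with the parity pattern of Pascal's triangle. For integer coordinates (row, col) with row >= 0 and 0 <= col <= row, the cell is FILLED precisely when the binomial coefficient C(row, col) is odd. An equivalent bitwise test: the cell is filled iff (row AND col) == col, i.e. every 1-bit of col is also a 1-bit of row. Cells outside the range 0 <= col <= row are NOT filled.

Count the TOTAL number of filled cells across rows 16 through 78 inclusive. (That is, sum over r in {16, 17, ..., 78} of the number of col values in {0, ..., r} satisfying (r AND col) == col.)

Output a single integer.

Answer: 778

Derivation:
r16=10000 pc1: +2 =2
r17=10001 pc2: +4 =6
r18=10010 pc2: +4 =10
r19=10011 pc3: +8 =18
r20=10100 pc2: +4 =22
r21=10101 pc3: +8 =30
r22=10110 pc3: +8 =38
r23=10111 pc4: +16 =54
r24=11000 pc2: +4 =58
r25=11001 pc3: +8 =66
r26=11010 pc3: +8 =74
r27=11011 pc4: +16 =90
r28=11100 pc3: +8 =98
r29=11101 pc4: +16 =114
r30=11110 pc4: +16 =130
r31=11111 pc5: +32 =162
r32=100000 pc1: +2 =164
r33=100001 pc2: +4 =168
r34=100010 pc2: +4 =172
r35=100011 pc3: +8 =180
r36=100100 pc2: +4 =184
r37=100101 pc3: +8 =192
r38=100110 pc3: +8 =200
r39=100111 pc4: +16 =216
r40=101000 pc2: +4 =220
r41=101001 pc3: +8 =228
r42=101010 pc3: +8 =236
r43=101011 pc4: +16 =252
r44=101100 pc3: +8 =260
r45=101101 pc4: +16 =276
r46=101110 pc4: +16 =292
r47=101111 pc5: +32 =324
r48=110000 pc2: +4 =328
r49=110001 pc3: +8 =336
r50=110010 pc3: +8 =344
r51=110011 pc4: +16 =360
r52=110100 pc3: +8 =368
r53=110101 pc4: +16 =384
r54=110110 pc4: +16 =400
r55=110111 pc5: +32 =432
r56=111000 pc3: +8 =440
r57=111001 pc4: +16 =456
r58=111010 pc4: +16 =472
r59=111011 pc5: +32 =504
r60=111100 pc4: +16 =520
r61=111101 pc5: +32 =552
r62=111110 pc5: +32 =584
r63=111111 pc6: +64 =648
r64=1000000 pc1: +2 =650
r65=1000001 pc2: +4 =654
r66=1000010 pc2: +4 =658
r67=1000011 pc3: +8 =666
r68=1000100 pc2: +4 =670
r69=1000101 pc3: +8 =678
r70=1000110 pc3: +8 =686
r71=1000111 pc4: +16 =702
r72=1001000 pc2: +4 =706
r73=1001001 pc3: +8 =714
r74=1001010 pc3: +8 =722
r75=1001011 pc4: +16 =738
r76=1001100 pc3: +8 =746
r77=1001101 pc4: +16 =762
r78=1001110 pc4: +16 =778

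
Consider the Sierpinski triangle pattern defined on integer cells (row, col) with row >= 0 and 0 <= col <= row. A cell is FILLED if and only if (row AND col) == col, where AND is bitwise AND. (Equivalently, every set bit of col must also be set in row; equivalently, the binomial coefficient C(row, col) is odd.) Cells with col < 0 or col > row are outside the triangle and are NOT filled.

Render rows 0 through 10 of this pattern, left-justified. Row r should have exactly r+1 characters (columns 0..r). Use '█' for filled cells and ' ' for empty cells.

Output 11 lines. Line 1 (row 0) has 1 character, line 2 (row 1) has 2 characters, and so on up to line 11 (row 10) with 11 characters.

r0=0: █
r1=1: ██
r2=10: █ █
r3=11: ████
r4=100: █   █
r5=101: ██  ██
r6=110: █ █ █ █
r7=111: ████████
r8=1000: █       █
r9=1001: ██      ██
r10=1010: █ █     █ █

Answer: █
██
█ █
████
█   █
██  ██
█ █ █ █
████████
█       █
██      ██
█ █     █ █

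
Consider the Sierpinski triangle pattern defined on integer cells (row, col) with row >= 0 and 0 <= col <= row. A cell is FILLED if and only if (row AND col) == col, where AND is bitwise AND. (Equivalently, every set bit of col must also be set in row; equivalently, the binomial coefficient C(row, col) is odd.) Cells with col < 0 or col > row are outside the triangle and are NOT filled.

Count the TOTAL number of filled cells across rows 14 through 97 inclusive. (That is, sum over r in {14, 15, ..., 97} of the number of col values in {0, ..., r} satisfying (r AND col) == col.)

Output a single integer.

r14=1110 pc3: +8 =8
r15=1111 pc4: +16 =24
r16=10000 pc1: +2 =26
r17=10001 pc2: +4 =30
r18=10010 pc2: +4 =34
r19=10011 pc3: +8 =42
r20=10100 pc2: +4 =46
r21=10101 pc3: +8 =54
r22=10110 pc3: +8 =62
r23=10111 pc4: +16 =78
r24=11000 pc2: +4 =82
r25=11001 pc3: +8 =90
r26=11010 pc3: +8 =98
r27=11011 pc4: +16 =114
r28=11100 pc3: +8 =122
r29=11101 pc4: +16 =138
r30=11110 pc4: +16 =154
r31=11111 pc5: +32 =186
r32=100000 pc1: +2 =188
r33=100001 pc2: +4 =192
r34=100010 pc2: +4 =196
r35=100011 pc3: +8 =204
r36=100100 pc2: +4 =208
r37=100101 pc3: +8 =216
r38=100110 pc3: +8 =224
r39=100111 pc4: +16 =240
r40=101000 pc2: +4 =244
r41=101001 pc3: +8 =252
r42=101010 pc3: +8 =260
r43=101011 pc4: +16 =276
r44=101100 pc3: +8 =284
r45=101101 pc4: +16 =300
r46=101110 pc4: +16 =316
r47=101111 pc5: +32 =348
r48=110000 pc2: +4 =352
r49=110001 pc3: +8 =360
r50=110010 pc3: +8 =368
r51=110011 pc4: +16 =384
r52=110100 pc3: +8 =392
r53=110101 pc4: +16 =408
r54=110110 pc4: +16 =424
r55=110111 pc5: +32 =456
r56=111000 pc3: +8 =464
r57=111001 pc4: +16 =480
r58=111010 pc4: +16 =496
r59=111011 pc5: +32 =528
r60=111100 pc4: +16 =544
r61=111101 pc5: +32 =576
r62=111110 pc5: +32 =608
r63=111111 pc6: +64 =672
r64=1000000 pc1: +2 =674
r65=1000001 pc2: +4 =678
r66=1000010 pc2: +4 =682
r67=1000011 pc3: +8 =690
r68=1000100 pc2: +4 =694
r69=1000101 pc3: +8 =702
r70=1000110 pc3: +8 =710
r71=1000111 pc4: +16 =726
r72=1001000 pc2: +4 =730
r73=1001001 pc3: +8 =738
r74=1001010 pc3: +8 =746
r75=1001011 pc4: +16 =762
r76=1001100 pc3: +8 =770
r77=1001101 pc4: +16 =786
r78=1001110 pc4: +16 =802
r79=1001111 pc5: +32 =834
r80=1010000 pc2: +4 =838
r81=1010001 pc3: +8 =846
r82=1010010 pc3: +8 =854
r83=1010011 pc4: +16 =870
r84=1010100 pc3: +8 =878
r85=1010101 pc4: +16 =894
r86=1010110 pc4: +16 =910
r87=1010111 pc5: +32 =942
r88=1011000 pc3: +8 =950
r89=1011001 pc4: +16 =966
r90=1011010 pc4: +16 =982
r91=1011011 pc5: +32 =1014
r92=1011100 pc4: +16 =1030
r93=1011101 pc5: +32 =1062
r94=1011110 pc5: +32 =1094
r95=1011111 pc6: +64 =1158
r96=1100000 pc2: +4 =1162
r97=1100001 pc3: +8 =1170

Answer: 1170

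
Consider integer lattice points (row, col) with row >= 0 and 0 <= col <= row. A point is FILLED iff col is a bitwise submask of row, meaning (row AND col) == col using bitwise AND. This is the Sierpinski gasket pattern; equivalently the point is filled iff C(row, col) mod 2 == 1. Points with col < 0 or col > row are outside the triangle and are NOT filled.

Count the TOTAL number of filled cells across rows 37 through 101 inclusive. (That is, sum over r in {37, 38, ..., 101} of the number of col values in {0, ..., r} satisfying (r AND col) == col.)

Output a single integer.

Answer: 1010

Derivation:
r37=100101 pc3: +8 =8
r38=100110 pc3: +8 =16
r39=100111 pc4: +16 =32
r40=101000 pc2: +4 =36
r41=101001 pc3: +8 =44
r42=101010 pc3: +8 =52
r43=101011 pc4: +16 =68
r44=101100 pc3: +8 =76
r45=101101 pc4: +16 =92
r46=101110 pc4: +16 =108
r47=101111 pc5: +32 =140
r48=110000 pc2: +4 =144
r49=110001 pc3: +8 =152
r50=110010 pc3: +8 =160
r51=110011 pc4: +16 =176
r52=110100 pc3: +8 =184
r53=110101 pc4: +16 =200
r54=110110 pc4: +16 =216
r55=110111 pc5: +32 =248
r56=111000 pc3: +8 =256
r57=111001 pc4: +16 =272
r58=111010 pc4: +16 =288
r59=111011 pc5: +32 =320
r60=111100 pc4: +16 =336
r61=111101 pc5: +32 =368
r62=111110 pc5: +32 =400
r63=111111 pc6: +64 =464
r64=1000000 pc1: +2 =466
r65=1000001 pc2: +4 =470
r66=1000010 pc2: +4 =474
r67=1000011 pc3: +8 =482
r68=1000100 pc2: +4 =486
r69=1000101 pc3: +8 =494
r70=1000110 pc3: +8 =502
r71=1000111 pc4: +16 =518
r72=1001000 pc2: +4 =522
r73=1001001 pc3: +8 =530
r74=1001010 pc3: +8 =538
r75=1001011 pc4: +16 =554
r76=1001100 pc3: +8 =562
r77=1001101 pc4: +16 =578
r78=1001110 pc4: +16 =594
r79=1001111 pc5: +32 =626
r80=1010000 pc2: +4 =630
r81=1010001 pc3: +8 =638
r82=1010010 pc3: +8 =646
r83=1010011 pc4: +16 =662
r84=1010100 pc3: +8 =670
r85=1010101 pc4: +16 =686
r86=1010110 pc4: +16 =702
r87=1010111 pc5: +32 =734
r88=1011000 pc3: +8 =742
r89=1011001 pc4: +16 =758
r90=1011010 pc4: +16 =774
r91=1011011 pc5: +32 =806
r92=1011100 pc4: +16 =822
r93=1011101 pc5: +32 =854
r94=1011110 pc5: +32 =886
r95=1011111 pc6: +64 =950
r96=1100000 pc2: +4 =954
r97=1100001 pc3: +8 =962
r98=1100010 pc3: +8 =970
r99=1100011 pc4: +16 =986
r100=1100100 pc3: +8 =994
r101=1100101 pc4: +16 =1010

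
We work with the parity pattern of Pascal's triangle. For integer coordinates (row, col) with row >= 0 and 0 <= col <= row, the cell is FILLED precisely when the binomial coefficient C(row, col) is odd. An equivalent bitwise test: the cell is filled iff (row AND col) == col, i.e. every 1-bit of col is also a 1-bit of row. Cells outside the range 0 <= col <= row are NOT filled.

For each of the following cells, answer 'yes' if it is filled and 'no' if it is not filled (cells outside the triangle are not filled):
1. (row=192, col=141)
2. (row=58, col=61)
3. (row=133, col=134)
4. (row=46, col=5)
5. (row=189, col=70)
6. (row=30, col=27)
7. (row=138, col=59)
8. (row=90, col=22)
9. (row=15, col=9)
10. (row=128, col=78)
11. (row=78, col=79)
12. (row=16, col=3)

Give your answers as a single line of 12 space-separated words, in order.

Answer: no no no no no no no no yes no no no

Derivation:
(192,141): row=0b11000000, col=0b10001101, row AND col = 0b10000000 = 128; 128 != 141 -> empty
(58,61): col outside [0, 58] -> not filled
(133,134): col outside [0, 133] -> not filled
(46,5): row=0b101110, col=0b101, row AND col = 0b100 = 4; 4 != 5 -> empty
(189,70): row=0b10111101, col=0b1000110, row AND col = 0b100 = 4; 4 != 70 -> empty
(30,27): row=0b11110, col=0b11011, row AND col = 0b11010 = 26; 26 != 27 -> empty
(138,59): row=0b10001010, col=0b111011, row AND col = 0b1010 = 10; 10 != 59 -> empty
(90,22): row=0b1011010, col=0b10110, row AND col = 0b10010 = 18; 18 != 22 -> empty
(15,9): row=0b1111, col=0b1001, row AND col = 0b1001 = 9; 9 == 9 -> filled
(128,78): row=0b10000000, col=0b1001110, row AND col = 0b0 = 0; 0 != 78 -> empty
(78,79): col outside [0, 78] -> not filled
(16,3): row=0b10000, col=0b11, row AND col = 0b0 = 0; 0 != 3 -> empty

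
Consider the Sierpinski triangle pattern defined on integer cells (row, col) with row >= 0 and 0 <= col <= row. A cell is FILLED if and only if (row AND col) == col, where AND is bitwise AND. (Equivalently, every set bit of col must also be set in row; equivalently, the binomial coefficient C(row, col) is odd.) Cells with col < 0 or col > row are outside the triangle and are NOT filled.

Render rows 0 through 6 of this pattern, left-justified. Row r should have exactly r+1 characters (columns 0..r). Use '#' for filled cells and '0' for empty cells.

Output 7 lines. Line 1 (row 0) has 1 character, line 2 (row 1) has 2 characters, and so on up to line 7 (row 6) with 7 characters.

Answer: #
##
#0#
####
#000#
##00##
#0#0#0#

Derivation:
r0=0: #
r1=1: ##
r2=10: #0#
r3=11: ####
r4=100: #000#
r5=101: ##00##
r6=110: #0#0#0#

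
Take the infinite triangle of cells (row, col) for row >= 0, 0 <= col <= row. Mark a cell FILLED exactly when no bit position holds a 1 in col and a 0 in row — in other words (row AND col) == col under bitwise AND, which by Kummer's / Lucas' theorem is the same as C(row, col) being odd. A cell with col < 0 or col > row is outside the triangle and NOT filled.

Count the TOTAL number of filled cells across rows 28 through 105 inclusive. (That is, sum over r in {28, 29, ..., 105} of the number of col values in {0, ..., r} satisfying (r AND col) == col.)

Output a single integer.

Answer: 1176

Derivation:
r28=11100 pc3: +8 =8
r29=11101 pc4: +16 =24
r30=11110 pc4: +16 =40
r31=11111 pc5: +32 =72
r32=100000 pc1: +2 =74
r33=100001 pc2: +4 =78
r34=100010 pc2: +4 =82
r35=100011 pc3: +8 =90
r36=100100 pc2: +4 =94
r37=100101 pc3: +8 =102
r38=100110 pc3: +8 =110
r39=100111 pc4: +16 =126
r40=101000 pc2: +4 =130
r41=101001 pc3: +8 =138
r42=101010 pc3: +8 =146
r43=101011 pc4: +16 =162
r44=101100 pc3: +8 =170
r45=101101 pc4: +16 =186
r46=101110 pc4: +16 =202
r47=101111 pc5: +32 =234
r48=110000 pc2: +4 =238
r49=110001 pc3: +8 =246
r50=110010 pc3: +8 =254
r51=110011 pc4: +16 =270
r52=110100 pc3: +8 =278
r53=110101 pc4: +16 =294
r54=110110 pc4: +16 =310
r55=110111 pc5: +32 =342
r56=111000 pc3: +8 =350
r57=111001 pc4: +16 =366
r58=111010 pc4: +16 =382
r59=111011 pc5: +32 =414
r60=111100 pc4: +16 =430
r61=111101 pc5: +32 =462
r62=111110 pc5: +32 =494
r63=111111 pc6: +64 =558
r64=1000000 pc1: +2 =560
r65=1000001 pc2: +4 =564
r66=1000010 pc2: +4 =568
r67=1000011 pc3: +8 =576
r68=1000100 pc2: +4 =580
r69=1000101 pc3: +8 =588
r70=1000110 pc3: +8 =596
r71=1000111 pc4: +16 =612
r72=1001000 pc2: +4 =616
r73=1001001 pc3: +8 =624
r74=1001010 pc3: +8 =632
r75=1001011 pc4: +16 =648
r76=1001100 pc3: +8 =656
r77=1001101 pc4: +16 =672
r78=1001110 pc4: +16 =688
r79=1001111 pc5: +32 =720
r80=1010000 pc2: +4 =724
r81=1010001 pc3: +8 =732
r82=1010010 pc3: +8 =740
r83=1010011 pc4: +16 =756
r84=1010100 pc3: +8 =764
r85=1010101 pc4: +16 =780
r86=1010110 pc4: +16 =796
r87=1010111 pc5: +32 =828
r88=1011000 pc3: +8 =836
r89=1011001 pc4: +16 =852
r90=1011010 pc4: +16 =868
r91=1011011 pc5: +32 =900
r92=1011100 pc4: +16 =916
r93=1011101 pc5: +32 =948
r94=1011110 pc5: +32 =980
r95=1011111 pc6: +64 =1044
r96=1100000 pc2: +4 =1048
r97=1100001 pc3: +8 =1056
r98=1100010 pc3: +8 =1064
r99=1100011 pc4: +16 =1080
r100=1100100 pc3: +8 =1088
r101=1100101 pc4: +16 =1104
r102=1100110 pc4: +16 =1120
r103=1100111 pc5: +32 =1152
r104=1101000 pc3: +8 =1160
r105=1101001 pc4: +16 =1176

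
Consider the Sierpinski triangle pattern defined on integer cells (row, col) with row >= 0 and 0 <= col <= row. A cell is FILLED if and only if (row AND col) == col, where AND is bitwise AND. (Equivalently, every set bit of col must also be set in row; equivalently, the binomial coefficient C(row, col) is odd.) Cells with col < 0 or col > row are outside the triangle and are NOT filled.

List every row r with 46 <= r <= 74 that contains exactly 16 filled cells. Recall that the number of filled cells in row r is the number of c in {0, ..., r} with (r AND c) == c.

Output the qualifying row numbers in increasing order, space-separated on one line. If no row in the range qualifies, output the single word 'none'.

Answer: 46 51 53 54 57 58 60 71

Derivation:
Row r has 2^popcount(r) filled cells, so we need popcount(r) = log2(16) = 4.
Scan r = 46..74 and keep those with exactly 4 one-bits:
r=46=101110 popcount=4 -> KEEP
r=47=101111 popcount=5 -> skip
r=48=110000 popcount=2 -> skip
r=49=110001 popcount=3 -> skip
r=50=110010 popcount=3 -> skip
r=51=110011 popcount=4 -> KEEP
r=52=110100 popcount=3 -> skip
r=53=110101 popcount=4 -> KEEP
r=54=110110 popcount=4 -> KEEP
r=55=110111 popcount=5 -> skip
r=56=111000 popcount=3 -> skip
r=57=111001 popcount=4 -> KEEP
r=58=111010 popcount=4 -> KEEP
r=59=111011 popcount=5 -> skip
r=60=111100 popcount=4 -> KEEP
r=61=111101 popcount=5 -> skip
r=62=111110 popcount=5 -> skip
r=63=111111 popcount=6 -> skip
r=64=1000000 popcount=1 -> skip
r=65=1000001 popcount=2 -> skip
r=66=1000010 popcount=2 -> skip
r=67=1000011 popcount=3 -> skip
r=68=1000100 popcount=2 -> skip
r=69=1000101 popcount=3 -> skip
r=70=1000110 popcount=3 -> skip
r=71=1000111 popcount=4 -> KEEP
r=72=1001000 popcount=2 -> skip
r=73=1001001 popcount=3 -> skip
r=74=1001010 popcount=3 -> skip
Kept rows: 46 51 53 54 57 58 60 71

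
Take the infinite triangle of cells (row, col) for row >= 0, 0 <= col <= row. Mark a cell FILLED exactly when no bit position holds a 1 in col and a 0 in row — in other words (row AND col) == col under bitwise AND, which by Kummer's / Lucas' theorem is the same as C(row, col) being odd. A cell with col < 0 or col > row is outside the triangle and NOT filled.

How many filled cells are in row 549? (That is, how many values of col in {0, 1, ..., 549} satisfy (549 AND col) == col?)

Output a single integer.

Answer: 16

Derivation:
549 in binary = 1000100101
popcount(549) = number of 1-bits in 1000100101 = 4
A col c satisfies (549 AND c) == c iff every set bit of c is also set in 549; each of the 4 set bits of 549 can independently be on or off in c.
count = 2^4 = 16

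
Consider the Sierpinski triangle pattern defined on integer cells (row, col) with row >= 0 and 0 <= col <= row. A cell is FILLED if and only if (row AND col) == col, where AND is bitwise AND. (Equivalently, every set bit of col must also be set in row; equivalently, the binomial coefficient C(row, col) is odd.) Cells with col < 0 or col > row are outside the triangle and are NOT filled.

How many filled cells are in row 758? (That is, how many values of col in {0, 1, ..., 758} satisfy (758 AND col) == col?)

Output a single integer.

758 in binary = 1011110110
popcount(758) = number of 1-bits in 1011110110 = 7
A col c satisfies (758 AND c) == c iff every set bit of c is also set in 758; each of the 7 set bits of 758 can independently be on or off in c.
count = 2^7 = 128

Answer: 128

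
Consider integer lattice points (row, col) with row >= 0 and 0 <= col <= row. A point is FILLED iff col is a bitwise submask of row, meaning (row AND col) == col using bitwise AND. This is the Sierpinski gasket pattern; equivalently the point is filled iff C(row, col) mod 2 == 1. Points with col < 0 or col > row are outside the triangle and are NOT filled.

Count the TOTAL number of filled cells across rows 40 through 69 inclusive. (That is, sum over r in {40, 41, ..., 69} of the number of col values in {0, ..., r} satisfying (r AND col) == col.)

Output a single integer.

r40=101000 pc2: +4 =4
r41=101001 pc3: +8 =12
r42=101010 pc3: +8 =20
r43=101011 pc4: +16 =36
r44=101100 pc3: +8 =44
r45=101101 pc4: +16 =60
r46=101110 pc4: +16 =76
r47=101111 pc5: +32 =108
r48=110000 pc2: +4 =112
r49=110001 pc3: +8 =120
r50=110010 pc3: +8 =128
r51=110011 pc4: +16 =144
r52=110100 pc3: +8 =152
r53=110101 pc4: +16 =168
r54=110110 pc4: +16 =184
r55=110111 pc5: +32 =216
r56=111000 pc3: +8 =224
r57=111001 pc4: +16 =240
r58=111010 pc4: +16 =256
r59=111011 pc5: +32 =288
r60=111100 pc4: +16 =304
r61=111101 pc5: +32 =336
r62=111110 pc5: +32 =368
r63=111111 pc6: +64 =432
r64=1000000 pc1: +2 =434
r65=1000001 pc2: +4 =438
r66=1000010 pc2: +4 =442
r67=1000011 pc3: +8 =450
r68=1000100 pc2: +4 =454
r69=1000101 pc3: +8 =462

Answer: 462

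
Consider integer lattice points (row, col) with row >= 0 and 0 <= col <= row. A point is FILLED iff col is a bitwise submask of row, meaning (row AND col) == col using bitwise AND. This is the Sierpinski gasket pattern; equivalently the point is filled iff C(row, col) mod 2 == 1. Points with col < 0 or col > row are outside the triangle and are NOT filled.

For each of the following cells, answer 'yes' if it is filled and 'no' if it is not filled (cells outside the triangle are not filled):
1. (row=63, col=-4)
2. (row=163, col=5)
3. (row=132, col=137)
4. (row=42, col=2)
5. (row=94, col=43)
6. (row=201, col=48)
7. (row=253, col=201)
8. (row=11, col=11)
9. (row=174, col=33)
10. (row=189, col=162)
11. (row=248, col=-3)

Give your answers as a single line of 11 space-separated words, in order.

Answer: no no no yes no no yes yes no no no

Derivation:
(63,-4): col outside [0, 63] -> not filled
(163,5): row=0b10100011, col=0b101, row AND col = 0b1 = 1; 1 != 5 -> empty
(132,137): col outside [0, 132] -> not filled
(42,2): row=0b101010, col=0b10, row AND col = 0b10 = 2; 2 == 2 -> filled
(94,43): row=0b1011110, col=0b101011, row AND col = 0b1010 = 10; 10 != 43 -> empty
(201,48): row=0b11001001, col=0b110000, row AND col = 0b0 = 0; 0 != 48 -> empty
(253,201): row=0b11111101, col=0b11001001, row AND col = 0b11001001 = 201; 201 == 201 -> filled
(11,11): row=0b1011, col=0b1011, row AND col = 0b1011 = 11; 11 == 11 -> filled
(174,33): row=0b10101110, col=0b100001, row AND col = 0b100000 = 32; 32 != 33 -> empty
(189,162): row=0b10111101, col=0b10100010, row AND col = 0b10100000 = 160; 160 != 162 -> empty
(248,-3): col outside [0, 248] -> not filled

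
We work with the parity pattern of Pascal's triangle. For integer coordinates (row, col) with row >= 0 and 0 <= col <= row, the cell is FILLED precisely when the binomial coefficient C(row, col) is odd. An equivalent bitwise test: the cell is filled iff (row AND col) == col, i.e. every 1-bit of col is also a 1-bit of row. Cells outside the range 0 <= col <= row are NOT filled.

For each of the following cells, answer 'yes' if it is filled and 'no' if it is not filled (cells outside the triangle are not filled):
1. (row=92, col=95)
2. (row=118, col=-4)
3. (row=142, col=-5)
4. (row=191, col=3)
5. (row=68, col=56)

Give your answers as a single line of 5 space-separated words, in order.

Answer: no no no yes no

Derivation:
(92,95): col outside [0, 92] -> not filled
(118,-4): col outside [0, 118] -> not filled
(142,-5): col outside [0, 142] -> not filled
(191,3): row=0b10111111, col=0b11, row AND col = 0b11 = 3; 3 == 3 -> filled
(68,56): row=0b1000100, col=0b111000, row AND col = 0b0 = 0; 0 != 56 -> empty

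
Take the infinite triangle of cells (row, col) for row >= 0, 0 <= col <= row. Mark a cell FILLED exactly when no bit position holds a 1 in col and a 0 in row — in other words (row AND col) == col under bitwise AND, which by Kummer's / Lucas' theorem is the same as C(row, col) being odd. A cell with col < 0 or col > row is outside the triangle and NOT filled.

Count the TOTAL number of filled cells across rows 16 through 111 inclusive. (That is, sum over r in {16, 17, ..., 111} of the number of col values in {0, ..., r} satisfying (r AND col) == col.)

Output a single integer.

r16=10000 pc1: +2 =2
r17=10001 pc2: +4 =6
r18=10010 pc2: +4 =10
r19=10011 pc3: +8 =18
r20=10100 pc2: +4 =22
r21=10101 pc3: +8 =30
r22=10110 pc3: +8 =38
r23=10111 pc4: +16 =54
r24=11000 pc2: +4 =58
r25=11001 pc3: +8 =66
r26=11010 pc3: +8 =74
r27=11011 pc4: +16 =90
r28=11100 pc3: +8 =98
r29=11101 pc4: +16 =114
r30=11110 pc4: +16 =130
r31=11111 pc5: +32 =162
r32=100000 pc1: +2 =164
r33=100001 pc2: +4 =168
r34=100010 pc2: +4 =172
r35=100011 pc3: +8 =180
r36=100100 pc2: +4 =184
r37=100101 pc3: +8 =192
r38=100110 pc3: +8 =200
r39=100111 pc4: +16 =216
r40=101000 pc2: +4 =220
r41=101001 pc3: +8 =228
r42=101010 pc3: +8 =236
r43=101011 pc4: +16 =252
r44=101100 pc3: +8 =260
r45=101101 pc4: +16 =276
r46=101110 pc4: +16 =292
r47=101111 pc5: +32 =324
r48=110000 pc2: +4 =328
r49=110001 pc3: +8 =336
r50=110010 pc3: +8 =344
r51=110011 pc4: +16 =360
r52=110100 pc3: +8 =368
r53=110101 pc4: +16 =384
r54=110110 pc4: +16 =400
r55=110111 pc5: +32 =432
r56=111000 pc3: +8 =440
r57=111001 pc4: +16 =456
r58=111010 pc4: +16 =472
r59=111011 pc5: +32 =504
r60=111100 pc4: +16 =520
r61=111101 pc5: +32 =552
r62=111110 pc5: +32 =584
r63=111111 pc6: +64 =648
r64=1000000 pc1: +2 =650
r65=1000001 pc2: +4 =654
r66=1000010 pc2: +4 =658
r67=1000011 pc3: +8 =666
r68=1000100 pc2: +4 =670
r69=1000101 pc3: +8 =678
r70=1000110 pc3: +8 =686
r71=1000111 pc4: +16 =702
r72=1001000 pc2: +4 =706
r73=1001001 pc3: +8 =714
r74=1001010 pc3: +8 =722
r75=1001011 pc4: +16 =738
r76=1001100 pc3: +8 =746
r77=1001101 pc4: +16 =762
r78=1001110 pc4: +16 =778
r79=1001111 pc5: +32 =810
r80=1010000 pc2: +4 =814
r81=1010001 pc3: +8 =822
r82=1010010 pc3: +8 =830
r83=1010011 pc4: +16 =846
r84=1010100 pc3: +8 =854
r85=1010101 pc4: +16 =870
r86=1010110 pc4: +16 =886
r87=1010111 pc5: +32 =918
r88=1011000 pc3: +8 =926
r89=1011001 pc4: +16 =942
r90=1011010 pc4: +16 =958
r91=1011011 pc5: +32 =990
r92=1011100 pc4: +16 =1006
r93=1011101 pc5: +32 =1038
r94=1011110 pc5: +32 =1070
r95=1011111 pc6: +64 =1134
r96=1100000 pc2: +4 =1138
r97=1100001 pc3: +8 =1146
r98=1100010 pc3: +8 =1154
r99=1100011 pc4: +16 =1170
r100=1100100 pc3: +8 =1178
r101=1100101 pc4: +16 =1194
r102=1100110 pc4: +16 =1210
r103=1100111 pc5: +32 =1242
r104=1101000 pc3: +8 =1250
r105=1101001 pc4: +16 =1266
r106=1101010 pc4: +16 =1282
r107=1101011 pc5: +32 =1314
r108=1101100 pc4: +16 =1330
r109=1101101 pc5: +32 =1362
r110=1101110 pc5: +32 =1394
r111=1101111 pc6: +64 =1458

Answer: 1458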